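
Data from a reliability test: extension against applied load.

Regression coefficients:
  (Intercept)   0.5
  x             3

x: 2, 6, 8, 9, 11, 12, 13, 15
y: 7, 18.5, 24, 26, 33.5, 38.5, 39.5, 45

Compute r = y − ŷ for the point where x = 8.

r = -0.5

ŷ = 0.5 + 3·8 = 24.5
r = 24 − 24.5 = -0.5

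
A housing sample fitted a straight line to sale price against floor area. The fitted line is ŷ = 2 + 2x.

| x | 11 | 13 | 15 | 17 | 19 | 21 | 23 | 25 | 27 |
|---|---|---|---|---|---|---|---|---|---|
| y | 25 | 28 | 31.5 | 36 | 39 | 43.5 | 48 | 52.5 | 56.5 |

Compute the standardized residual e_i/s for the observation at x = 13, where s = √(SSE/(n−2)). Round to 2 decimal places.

0.00

x=11: ŷ = 2 + 2·11 = 24; e = 25 − 24 = 1
x=13: ŷ = 2 + 2·13 = 28; e = 28 − 28 = 0
x=15: ŷ = 2 + 2·15 = 32; e = 31.5 − 32 = -0.5
x=17: ŷ = 2 + 2·17 = 36; e = 36 − 36 = 0
x=19: ŷ = 2 + 2·19 = 40; e = 39 − 40 = -1
x=21: ŷ = 2 + 2·21 = 44; e = 43.5 − 44 = -0.5
x=23: ŷ = 2 + 2·23 = 48; e = 48 − 48 = 0
x=25: ŷ = 2 + 2·25 = 52; e = 52.5 − 52 = 0.5
x=27: ŷ = 2 + 2·27 = 56; e = 56.5 − 56 = 0.5
SSE = 1 + 0 + 0.25 + 0 + 1 + 0.25 + 0 + 0.25 + 0.25 = 3
s = √(3/7) = 0.654654
e/s = 0 / 0.654654 = 0.00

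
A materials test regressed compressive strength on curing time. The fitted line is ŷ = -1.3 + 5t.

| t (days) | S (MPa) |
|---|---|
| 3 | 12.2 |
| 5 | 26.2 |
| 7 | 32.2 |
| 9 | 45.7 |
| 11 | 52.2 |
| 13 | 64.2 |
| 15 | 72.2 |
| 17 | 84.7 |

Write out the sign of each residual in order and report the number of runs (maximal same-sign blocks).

8 runs

t=3: ŷ = -1.3 + 5·3 = 13.7; e = 12.2 − 13.7 = -1.5
t=5: ŷ = -1.3 + 5·5 = 23.7; e = 26.2 − 23.7 = 2.5
t=7: ŷ = -1.3 + 5·7 = 33.7; e = 32.2 − 33.7 = -1.5
t=9: ŷ = -1.3 + 5·9 = 43.7; e = 45.7 − 43.7 = 2
t=11: ŷ = -1.3 + 5·11 = 53.7; e = 52.2 − 53.7 = -1.5
t=13: ŷ = -1.3 + 5·13 = 63.7; e = 64.2 − 63.7 = 0.5
t=15: ŷ = -1.3 + 5·15 = 73.7; e = 72.2 − 73.7 = -1.5
t=17: ŷ = -1.3 + 5·17 = 83.7; e = 84.7 − 83.7 = 1
Signs: − + − + − + − +
Runs: −×1, +×1, −×1, +×1, −×1, +×1, −×1, +×1 → 8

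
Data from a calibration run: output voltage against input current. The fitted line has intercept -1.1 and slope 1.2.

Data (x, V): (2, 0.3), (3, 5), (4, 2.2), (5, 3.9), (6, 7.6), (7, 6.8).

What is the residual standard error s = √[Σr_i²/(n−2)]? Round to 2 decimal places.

x=2: ŷ = -1.1 + 1.2·2 = 1.3; r = 0.3 − 1.3 = -1
x=3: ŷ = -1.1 + 1.2·3 = 2.5; r = 5 − 2.5 = 2.5
x=4: ŷ = -1.1 + 1.2·4 = 3.7; r = 2.2 − 3.7 = -1.5
x=5: ŷ = -1.1 + 1.2·5 = 4.9; r = 3.9 − 4.9 = -1
x=6: ŷ = -1.1 + 1.2·6 = 6.1; r = 7.6 − 6.1 = 1.5
x=7: ŷ = -1.1 + 1.2·7 = 7.3; r = 6.8 − 7.3 = -0.5
SSE = 1 + 6.25 + 2.25 + 1 + 2.25 + 0.25 = 13
s = √(13/4) = √3.25 ≈ 1.80

s = 1.80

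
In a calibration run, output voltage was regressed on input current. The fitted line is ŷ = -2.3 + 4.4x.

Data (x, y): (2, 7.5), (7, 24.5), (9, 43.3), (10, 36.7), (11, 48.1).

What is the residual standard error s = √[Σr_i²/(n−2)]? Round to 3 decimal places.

x=2: ŷ = -2.3 + 4.4·2 = 6.5; r = 7.5 − 6.5 = 1
x=7: ŷ = -2.3 + 4.4·7 = 28.5; r = 24.5 − 28.5 = -4
x=9: ŷ = -2.3 + 4.4·9 = 37.3; r = 43.3 − 37.3 = 6
x=10: ŷ = -2.3 + 4.4·10 = 41.7; r = 36.7 − 41.7 = -5
x=11: ŷ = -2.3 + 4.4·11 = 46.1; r = 48.1 − 46.1 = 2
SSE = 1 + 16 + 36 + 25 + 4 = 82
s = √(82/3) = √27.3333 ≈ 5.228

s = 5.228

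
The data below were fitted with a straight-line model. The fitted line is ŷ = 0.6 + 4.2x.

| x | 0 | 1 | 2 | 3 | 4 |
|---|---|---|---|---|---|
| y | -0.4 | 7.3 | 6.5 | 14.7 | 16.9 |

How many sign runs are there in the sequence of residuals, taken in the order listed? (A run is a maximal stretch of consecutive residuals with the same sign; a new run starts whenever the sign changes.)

x=0: ŷ = 0.6 + 4.2·0 = 0.6; e = -0.4 − 0.6 = -1
x=1: ŷ = 0.6 + 4.2·1 = 4.8; e = 7.3 − 4.8 = 2.5
x=2: ŷ = 0.6 + 4.2·2 = 9; e = 6.5 − 9 = -2.5
x=3: ŷ = 0.6 + 4.2·3 = 13.2; e = 14.7 − 13.2 = 1.5
x=4: ŷ = 0.6 + 4.2·4 = 17.4; e = 16.9 − 17.4 = -0.5
Signs: − + − + −
Runs: −×1, +×1, −×1, +×1, −×1 → 5

5 runs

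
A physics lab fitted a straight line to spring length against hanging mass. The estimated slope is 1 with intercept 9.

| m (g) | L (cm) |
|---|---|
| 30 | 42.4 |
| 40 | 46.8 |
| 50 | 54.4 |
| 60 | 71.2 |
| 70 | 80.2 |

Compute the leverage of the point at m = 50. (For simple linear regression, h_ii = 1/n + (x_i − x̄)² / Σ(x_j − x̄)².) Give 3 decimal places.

h = 0.200

m̄ = (30 + 40 + 50 + 60 + 70)/5 = 50
Σ(m − m̄)² = 400 + 100 + 0 + 100 + 400 = 1000
h = 1/5 + (0)²/1000 = 0.2 + 0 = 0.200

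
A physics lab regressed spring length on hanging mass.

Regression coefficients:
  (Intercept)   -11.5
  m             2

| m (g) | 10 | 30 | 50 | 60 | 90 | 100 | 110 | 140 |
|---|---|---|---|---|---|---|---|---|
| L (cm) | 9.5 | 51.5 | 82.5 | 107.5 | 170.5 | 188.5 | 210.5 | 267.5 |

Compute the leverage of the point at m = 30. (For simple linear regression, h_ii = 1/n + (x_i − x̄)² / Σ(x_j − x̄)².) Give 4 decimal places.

h = 0.2680

m̄ = (10 + 30 + 50 + 60 + 90 + 100 + 110 + 140)/8 = 73.75
Σ(m − m̄)² = 4064.06 + 1914.06 + 564.062 + 189.062 + 264.062 + 689.062 + 1314.06 + 4389.06 = 13387.5
h = 1/8 + (-43.75)²/13387.5 = 0.125 + 0.142974 = 0.2680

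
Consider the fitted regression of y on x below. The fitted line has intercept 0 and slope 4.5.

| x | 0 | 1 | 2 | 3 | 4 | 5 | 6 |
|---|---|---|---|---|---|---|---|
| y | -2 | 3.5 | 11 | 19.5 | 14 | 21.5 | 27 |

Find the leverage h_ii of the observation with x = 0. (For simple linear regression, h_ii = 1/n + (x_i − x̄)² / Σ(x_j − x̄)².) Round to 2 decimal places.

x̄ = (0 + 1 + 2 + 3 + 4 + 5 + 6)/7 = 3
Σ(x − x̄)² = 9 + 4 + 1 + 0 + 1 + 4 + 9 = 28
h = 1/7 + (-3)²/28 = 0.142857 + 0.321429 = 0.46

h = 0.46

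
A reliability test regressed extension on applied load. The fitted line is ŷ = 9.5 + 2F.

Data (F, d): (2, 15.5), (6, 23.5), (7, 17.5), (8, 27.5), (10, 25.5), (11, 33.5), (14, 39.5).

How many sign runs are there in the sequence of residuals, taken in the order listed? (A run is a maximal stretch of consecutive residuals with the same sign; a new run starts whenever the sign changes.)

5 runs

F=2: ŷ = 9.5 + 2·2 = 13.5; r = 15.5 − 13.5 = 2
F=6: ŷ = 9.5 + 2·6 = 21.5; r = 23.5 − 21.5 = 2
F=7: ŷ = 9.5 + 2·7 = 23.5; r = 17.5 − 23.5 = -6
F=8: ŷ = 9.5 + 2·8 = 25.5; r = 27.5 − 25.5 = 2
F=10: ŷ = 9.5 + 2·10 = 29.5; r = 25.5 − 29.5 = -4
F=11: ŷ = 9.5 + 2·11 = 31.5; r = 33.5 − 31.5 = 2
F=14: ŷ = 9.5 + 2·14 = 37.5; r = 39.5 − 37.5 = 2
Signs: + + − + − + +
Runs: +×2, −×1, +×1, −×1, +×2 → 5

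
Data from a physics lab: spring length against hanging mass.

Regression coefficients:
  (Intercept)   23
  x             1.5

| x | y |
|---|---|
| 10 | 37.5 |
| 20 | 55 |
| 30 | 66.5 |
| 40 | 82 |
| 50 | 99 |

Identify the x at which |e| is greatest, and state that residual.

x = 20, e = 2

x=10: ŷ = 23 + 1.5·10 = 38; e = 37.5 − 38 = -0.5
x=20: ŷ = 23 + 1.5·20 = 53; e = 55 − 53 = 2
x=30: ŷ = 23 + 1.5·30 = 68; e = 66.5 − 68 = -1.5
x=40: ŷ = 23 + 1.5·40 = 83; e = 82 − 83 = -1
x=50: ŷ = 23 + 1.5·50 = 98; e = 99 − 98 = 1
Largest |e| is 2 at x = 20, residual 2.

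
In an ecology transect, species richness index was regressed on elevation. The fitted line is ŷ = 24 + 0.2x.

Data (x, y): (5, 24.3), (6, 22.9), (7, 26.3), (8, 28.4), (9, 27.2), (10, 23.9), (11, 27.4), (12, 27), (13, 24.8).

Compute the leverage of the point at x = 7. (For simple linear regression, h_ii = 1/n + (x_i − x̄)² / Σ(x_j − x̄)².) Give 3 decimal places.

h = 0.178

x̄ = (5 + 6 + 7 + 8 + 9 + 10 + 11 + 12 + 13)/9 = 9
Σ(x − x̄)² = 16 + 9 + 4 + 1 + 0 + 1 + 4 + 9 + 16 = 60
h = 1/9 + (-2)²/60 = 0.111111 + 0.0666667 = 0.178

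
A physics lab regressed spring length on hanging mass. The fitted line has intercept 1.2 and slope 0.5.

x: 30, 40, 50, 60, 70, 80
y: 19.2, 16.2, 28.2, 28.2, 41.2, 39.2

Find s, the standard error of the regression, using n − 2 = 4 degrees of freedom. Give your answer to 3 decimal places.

x=30: ŷ = 1.2 + 0.5·30 = 16.2; r = 19.2 − 16.2 = 3
x=40: ŷ = 1.2 + 0.5·40 = 21.2; r = 16.2 − 21.2 = -5
x=50: ŷ = 1.2 + 0.5·50 = 26.2; r = 28.2 − 26.2 = 2
x=60: ŷ = 1.2 + 0.5·60 = 31.2; r = 28.2 − 31.2 = -3
x=70: ŷ = 1.2 + 0.5·70 = 36.2; r = 41.2 − 36.2 = 5
x=80: ŷ = 1.2 + 0.5·80 = 41.2; r = 39.2 − 41.2 = -2
SSE = 9 + 25 + 4 + 9 + 25 + 4 = 76
s = √(76/4) = √19 ≈ 4.359

s = 4.359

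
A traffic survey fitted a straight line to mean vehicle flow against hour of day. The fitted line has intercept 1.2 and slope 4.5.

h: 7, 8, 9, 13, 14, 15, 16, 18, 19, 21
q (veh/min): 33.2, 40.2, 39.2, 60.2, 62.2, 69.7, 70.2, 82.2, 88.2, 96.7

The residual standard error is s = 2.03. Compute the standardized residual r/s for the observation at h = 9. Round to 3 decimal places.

-1.232

ŷ = 1.2 + 4.5·9 = 41.7
r = 39.2 − 41.7 = -2.5
r/s = -2.5 / 2.03 = -1.232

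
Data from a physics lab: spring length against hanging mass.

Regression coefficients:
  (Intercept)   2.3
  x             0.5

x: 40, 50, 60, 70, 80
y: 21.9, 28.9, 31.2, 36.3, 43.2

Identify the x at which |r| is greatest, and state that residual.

x = 50, r = 1.6

x=40: ŷ = 2.3 + 0.5·40 = 22.3; r = 21.9 − 22.3 = -0.4
x=50: ŷ = 2.3 + 0.5·50 = 27.3; r = 28.9 − 27.3 = 1.6
x=60: ŷ = 2.3 + 0.5·60 = 32.3; r = 31.2 − 32.3 = -1.1
x=70: ŷ = 2.3 + 0.5·70 = 37.3; r = 36.3 − 37.3 = -1
x=80: ŷ = 2.3 + 0.5·80 = 42.3; r = 43.2 − 42.3 = 0.9
Largest |r| is 1.6 at x = 50, residual 1.6.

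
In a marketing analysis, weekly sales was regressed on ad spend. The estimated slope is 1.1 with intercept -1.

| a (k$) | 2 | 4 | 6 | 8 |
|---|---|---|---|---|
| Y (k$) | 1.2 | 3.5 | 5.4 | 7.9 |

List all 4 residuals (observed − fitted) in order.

a=2: ŷ = -1 + 1.1·2 = 1.2; r = 1.2 − 1.2 = 0
a=4: ŷ = -1 + 1.1·4 = 3.4; r = 3.5 − 3.4 = 0.1
a=6: ŷ = -1 + 1.1·6 = 5.6; r = 5.4 − 5.6 = -0.2
a=8: ŷ = -1 + 1.1·8 = 7.8; r = 7.9 − 7.8 = 0.1

0, 0.1, -0.2, 0.1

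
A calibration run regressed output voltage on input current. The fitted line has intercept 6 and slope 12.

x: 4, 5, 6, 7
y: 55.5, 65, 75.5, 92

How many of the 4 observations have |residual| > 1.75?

x=4: ŷ = 6 + 12·4 = 54; e = 55.5 − 54 = 1.5
x=5: ŷ = 6 + 12·5 = 66; e = 65 − 66 = -1
x=6: ŷ = 6 + 12·6 = 78; e = 75.5 − 78 = -2.5
x=7: ŷ = 6 + 12·7 = 90; e = 92 − 90 = 2
|e| > 1.75: x=6 (|e|=2.5), x=7 (|e|=2) → 2

2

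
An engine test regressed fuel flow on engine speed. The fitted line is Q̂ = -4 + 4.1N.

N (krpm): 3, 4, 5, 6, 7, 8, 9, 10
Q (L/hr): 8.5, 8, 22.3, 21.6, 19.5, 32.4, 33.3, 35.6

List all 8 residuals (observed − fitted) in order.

0.2, -4.4, 5.8, 1, -5.2, 3.6, 0.4, -1.4

N=3: Q̂ = -4 + 4.1·3 = 8.3; r = 8.5 − 8.3 = 0.2
N=4: Q̂ = -4 + 4.1·4 = 12.4; r = 8 − 12.4 = -4.4
N=5: Q̂ = -4 + 4.1·5 = 16.5; r = 22.3 − 16.5 = 5.8
N=6: Q̂ = -4 + 4.1·6 = 20.6; r = 21.6 − 20.6 = 1
N=7: Q̂ = -4 + 4.1·7 = 24.7; r = 19.5 − 24.7 = -5.2
N=8: Q̂ = -4 + 4.1·8 = 28.8; r = 32.4 − 28.8 = 3.6
N=9: Q̂ = -4 + 4.1·9 = 32.9; r = 33.3 − 32.9 = 0.4
N=10: Q̂ = -4 + 4.1·10 = 37; r = 35.6 − 37 = -1.4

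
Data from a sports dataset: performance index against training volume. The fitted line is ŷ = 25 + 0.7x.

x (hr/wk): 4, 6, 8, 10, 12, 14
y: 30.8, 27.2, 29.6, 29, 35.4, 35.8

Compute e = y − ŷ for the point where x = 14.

ŷ = 25 + 0.7·14 = 34.8
e = 35.8 − 34.8 = 1

e = 1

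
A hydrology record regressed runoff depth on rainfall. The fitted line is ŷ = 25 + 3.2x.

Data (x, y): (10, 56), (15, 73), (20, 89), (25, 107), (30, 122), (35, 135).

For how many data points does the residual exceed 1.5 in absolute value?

x=10: ŷ = 25 + 3.2·10 = 57; r = 56 − 57 = -1
x=15: ŷ = 25 + 3.2·15 = 73; r = 73 − 73 = 0
x=20: ŷ = 25 + 3.2·20 = 89; r = 89 − 89 = 0
x=25: ŷ = 25 + 3.2·25 = 105; r = 107 − 105 = 2
x=30: ŷ = 25 + 3.2·30 = 121; r = 122 − 121 = 1
x=35: ŷ = 25 + 3.2·35 = 137; r = 135 − 137 = -2
|r| > 1.5: x=25 (|r|=2), x=35 (|r|=2) → 2

2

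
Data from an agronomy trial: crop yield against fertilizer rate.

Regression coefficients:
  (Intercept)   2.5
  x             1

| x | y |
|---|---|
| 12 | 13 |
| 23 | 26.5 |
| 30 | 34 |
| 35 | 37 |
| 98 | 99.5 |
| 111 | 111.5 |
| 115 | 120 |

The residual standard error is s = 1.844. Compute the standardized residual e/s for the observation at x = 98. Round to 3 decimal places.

ŷ = 2.5 + 98 = 100.5
e = 99.5 − 100.5 = -1
e/s = -1 / 1.844 = -0.542

-0.542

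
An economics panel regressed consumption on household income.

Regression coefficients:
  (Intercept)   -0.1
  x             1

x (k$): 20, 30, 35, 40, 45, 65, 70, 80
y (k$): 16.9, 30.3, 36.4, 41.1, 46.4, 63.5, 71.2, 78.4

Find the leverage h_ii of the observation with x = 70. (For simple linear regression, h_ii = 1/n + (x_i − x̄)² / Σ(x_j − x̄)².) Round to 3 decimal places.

x̄ = (20 + 30 + 35 + 40 + 45 + 65 + 70 + 80)/8 = 48.125
Σ(x − x̄)² = 791.016 + 328.516 + 172.266 + 66.0156 + 9.76562 + 284.766 + 478.516 + 1016.02 = 3146.88
h = 1/8 + (21.875)²/3146.88 = 0.125 + 0.152061 = 0.277

h = 0.277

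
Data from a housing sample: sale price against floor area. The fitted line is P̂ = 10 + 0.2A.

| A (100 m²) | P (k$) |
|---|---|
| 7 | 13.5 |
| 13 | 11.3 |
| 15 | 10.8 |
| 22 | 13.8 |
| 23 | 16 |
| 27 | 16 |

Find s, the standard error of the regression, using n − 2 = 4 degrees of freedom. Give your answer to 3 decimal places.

s = 1.845

A=7: P̂ = 10 + 0.2·7 = 11.4; r = 13.5 − 11.4 = 2.1
A=13: P̂ = 10 + 0.2·13 = 12.6; r = 11.3 − 12.6 = -1.3
A=15: P̂ = 10 + 0.2·15 = 13; r = 10.8 − 13 = -2.2
A=22: P̂ = 10 + 0.2·22 = 14.4; r = 13.8 − 14.4 = -0.6
A=23: P̂ = 10 + 0.2·23 = 14.6; r = 16 − 14.6 = 1.4
A=27: P̂ = 10 + 0.2·27 = 15.4; r = 16 − 15.4 = 0.6
SSE = 4.41 + 1.69 + 4.84 + 0.36 + 1.96 + 0.36 = 13.62
s = √(13.62/4) = √3.405 ≈ 1.845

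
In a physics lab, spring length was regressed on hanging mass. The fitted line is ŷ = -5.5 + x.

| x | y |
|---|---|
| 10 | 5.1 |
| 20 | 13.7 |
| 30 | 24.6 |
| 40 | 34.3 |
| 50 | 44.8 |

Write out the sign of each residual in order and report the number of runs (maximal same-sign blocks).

5 runs

x=10: ŷ = -5.5 + 10 = 4.5; e = 5.1 − 4.5 = 0.6
x=20: ŷ = -5.5 + 20 = 14.5; e = 13.7 − 14.5 = -0.8
x=30: ŷ = -5.5 + 30 = 24.5; e = 24.6 − 24.5 = 0.1
x=40: ŷ = -5.5 + 40 = 34.5; e = 34.3 − 34.5 = -0.2
x=50: ŷ = -5.5 + 50 = 44.5; e = 44.8 − 44.5 = 0.3
Signs: + − + − +
Runs: +×1, −×1, +×1, −×1, +×1 → 5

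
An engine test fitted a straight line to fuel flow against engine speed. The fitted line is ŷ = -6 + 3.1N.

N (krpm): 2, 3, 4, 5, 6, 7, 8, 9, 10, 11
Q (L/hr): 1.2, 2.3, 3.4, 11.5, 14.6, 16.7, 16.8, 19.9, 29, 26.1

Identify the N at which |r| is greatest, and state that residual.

N=2: ŷ = -6 + 3.1·2 = 0.2; r = 1.2 − 0.2 = 1
N=3: ŷ = -6 + 3.1·3 = 3.3; r = 2.3 − 3.3 = -1
N=4: ŷ = -6 + 3.1·4 = 6.4; r = 3.4 − 6.4 = -3
N=5: ŷ = -6 + 3.1·5 = 9.5; r = 11.5 − 9.5 = 2
N=6: ŷ = -6 + 3.1·6 = 12.6; r = 14.6 − 12.6 = 2
N=7: ŷ = -6 + 3.1·7 = 15.7; r = 16.7 − 15.7 = 1
N=8: ŷ = -6 + 3.1·8 = 18.8; r = 16.8 − 18.8 = -2
N=9: ŷ = -6 + 3.1·9 = 21.9; r = 19.9 − 21.9 = -2
N=10: ŷ = -6 + 3.1·10 = 25; r = 29 − 25 = 4
N=11: ŷ = -6 + 3.1·11 = 28.1; r = 26.1 − 28.1 = -2
Largest |r| is 4 at N = 10, residual 4.

N = 10, r = 4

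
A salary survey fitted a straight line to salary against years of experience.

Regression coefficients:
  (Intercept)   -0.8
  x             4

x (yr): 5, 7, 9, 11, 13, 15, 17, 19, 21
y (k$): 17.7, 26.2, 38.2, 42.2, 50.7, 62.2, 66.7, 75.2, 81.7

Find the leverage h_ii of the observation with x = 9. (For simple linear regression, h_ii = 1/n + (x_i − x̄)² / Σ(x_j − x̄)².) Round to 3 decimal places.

x̄ = (5 + 7 + 9 + 11 + 13 + 15 + 17 + 19 + 21)/9 = 13
Σ(x − x̄)² = 64 + 36 + 16 + 4 + 0 + 4 + 16 + 36 + 64 = 240
h = 1/9 + (-4)²/240 = 0.111111 + 0.0666667 = 0.178

h = 0.178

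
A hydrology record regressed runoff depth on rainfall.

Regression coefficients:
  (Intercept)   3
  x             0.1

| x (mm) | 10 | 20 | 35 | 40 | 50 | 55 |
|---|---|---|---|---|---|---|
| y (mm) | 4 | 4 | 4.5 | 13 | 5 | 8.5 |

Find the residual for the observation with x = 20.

ŷ = 3 + 0.1·20 = 5
e = 4 − 5 = -1

e = -1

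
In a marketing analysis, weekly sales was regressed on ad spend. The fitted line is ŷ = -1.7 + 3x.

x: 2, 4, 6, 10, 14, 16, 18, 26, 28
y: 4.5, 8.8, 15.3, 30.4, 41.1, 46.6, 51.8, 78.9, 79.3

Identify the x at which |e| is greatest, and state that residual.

x = 28, e = -3

x=2: ŷ = -1.7 + 3·2 = 4.3; e = 4.5 − 4.3 = 0.2
x=4: ŷ = -1.7 + 3·4 = 10.3; e = 8.8 − 10.3 = -1.5
x=6: ŷ = -1.7 + 3·6 = 16.3; e = 15.3 − 16.3 = -1
x=10: ŷ = -1.7 + 3·10 = 28.3; e = 30.4 − 28.3 = 2.1
x=14: ŷ = -1.7 + 3·14 = 40.3; e = 41.1 − 40.3 = 0.8
x=16: ŷ = -1.7 + 3·16 = 46.3; e = 46.6 − 46.3 = 0.3
x=18: ŷ = -1.7 + 3·18 = 52.3; e = 51.8 − 52.3 = -0.5
x=26: ŷ = -1.7 + 3·26 = 76.3; e = 78.9 − 76.3 = 2.6
x=28: ŷ = -1.7 + 3·28 = 82.3; e = 79.3 − 82.3 = -3
Largest |e| is 3 at x = 28, residual -3.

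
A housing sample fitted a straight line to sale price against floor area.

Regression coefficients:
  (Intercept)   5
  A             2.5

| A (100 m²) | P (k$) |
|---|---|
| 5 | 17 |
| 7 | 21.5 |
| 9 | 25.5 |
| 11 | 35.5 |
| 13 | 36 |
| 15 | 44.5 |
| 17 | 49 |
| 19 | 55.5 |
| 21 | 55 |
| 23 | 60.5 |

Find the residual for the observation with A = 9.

ŷ = 5 + 2.5·9 = 27.5
r = 25.5 − 27.5 = -2

r = -2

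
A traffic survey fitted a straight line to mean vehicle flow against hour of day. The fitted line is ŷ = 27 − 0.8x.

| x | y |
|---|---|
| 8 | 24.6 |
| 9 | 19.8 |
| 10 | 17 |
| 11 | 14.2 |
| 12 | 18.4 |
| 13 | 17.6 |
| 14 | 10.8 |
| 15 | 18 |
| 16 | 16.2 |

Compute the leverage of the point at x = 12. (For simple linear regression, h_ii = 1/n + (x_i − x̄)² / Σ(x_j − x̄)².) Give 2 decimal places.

x̄ = (8 + 9 + 10 + 11 + 12 + 13 + 14 + 15 + 16)/9 = 12
Σ(x − x̄)² = 16 + 9 + 4 + 1 + 0 + 1 + 4 + 9 + 16 = 60
h = 1/9 + (0)²/60 = 0.111111 + 0 = 0.11

h = 0.11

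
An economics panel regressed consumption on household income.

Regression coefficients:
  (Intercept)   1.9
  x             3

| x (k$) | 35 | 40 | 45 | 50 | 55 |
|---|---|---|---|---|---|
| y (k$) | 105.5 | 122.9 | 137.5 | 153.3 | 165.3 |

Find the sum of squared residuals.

x=35: ŷ = 1.9 + 3·35 = 106.9; r = 105.5 − 106.9 = -1.4
x=40: ŷ = 1.9 + 3·40 = 121.9; r = 122.9 − 121.9 = 1
x=45: ŷ = 1.9 + 3·45 = 136.9; r = 137.5 − 136.9 = 0.6
x=50: ŷ = 1.9 + 3·50 = 151.9; r = 153.3 − 151.9 = 1.4
x=55: ŷ = 1.9 + 3·55 = 166.9; r = 165.3 − 166.9 = -1.6
SSE = 1.96 + 1 + 0.36 + 1.96 + 2.56 = 7.84

SSE = 7.84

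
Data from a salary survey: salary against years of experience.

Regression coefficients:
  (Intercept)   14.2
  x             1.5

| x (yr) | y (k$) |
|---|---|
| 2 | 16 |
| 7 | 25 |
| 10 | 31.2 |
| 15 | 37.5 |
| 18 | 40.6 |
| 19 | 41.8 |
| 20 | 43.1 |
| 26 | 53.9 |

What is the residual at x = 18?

ŷ = 14.2 + 1.5·18 = 41.2
e = 40.6 − 41.2 = -0.6

e = -0.6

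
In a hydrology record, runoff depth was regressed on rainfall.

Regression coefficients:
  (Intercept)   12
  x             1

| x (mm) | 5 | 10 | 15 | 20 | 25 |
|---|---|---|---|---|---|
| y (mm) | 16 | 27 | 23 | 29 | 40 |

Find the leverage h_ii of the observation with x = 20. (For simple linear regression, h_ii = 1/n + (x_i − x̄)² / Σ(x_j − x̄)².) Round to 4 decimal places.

h = 0.3000

x̄ = (5 + 10 + 15 + 20 + 25)/5 = 15
Σ(x − x̄)² = 100 + 25 + 0 + 25 + 100 = 250
h = 1/5 + (5)²/250 = 0.2 + 0.1 = 0.3000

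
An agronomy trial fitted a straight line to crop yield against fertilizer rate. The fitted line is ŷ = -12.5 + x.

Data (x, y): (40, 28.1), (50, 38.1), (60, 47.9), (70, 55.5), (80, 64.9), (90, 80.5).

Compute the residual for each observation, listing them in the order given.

x=40: ŷ = -12.5 + 40 = 27.5; e = 28.1 − 27.5 = 0.6
x=50: ŷ = -12.5 + 50 = 37.5; e = 38.1 − 37.5 = 0.6
x=60: ŷ = -12.5 + 60 = 47.5; e = 47.9 − 47.5 = 0.4
x=70: ŷ = -12.5 + 70 = 57.5; e = 55.5 − 57.5 = -2
x=80: ŷ = -12.5 + 80 = 67.5; e = 64.9 − 67.5 = -2.6
x=90: ŷ = -12.5 + 90 = 77.5; e = 80.5 − 77.5 = 3

0.6, 0.6, 0.4, -2, -2.6, 3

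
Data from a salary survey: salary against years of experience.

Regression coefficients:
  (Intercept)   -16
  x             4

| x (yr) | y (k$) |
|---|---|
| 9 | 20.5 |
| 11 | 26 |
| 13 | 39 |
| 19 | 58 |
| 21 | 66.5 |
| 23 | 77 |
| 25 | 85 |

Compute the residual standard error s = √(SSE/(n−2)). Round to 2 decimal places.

s = 2.07

x=9: ŷ = -16 + 4·9 = 20; e = 20.5 − 20 = 0.5
x=11: ŷ = -16 + 4·11 = 28; e = 26 − 28 = -2
x=13: ŷ = -16 + 4·13 = 36; e = 39 − 36 = 3
x=19: ŷ = -16 + 4·19 = 60; e = 58 − 60 = -2
x=21: ŷ = -16 + 4·21 = 68; e = 66.5 − 68 = -1.5
x=23: ŷ = -16 + 4·23 = 76; e = 77 − 76 = 1
x=25: ŷ = -16 + 4·25 = 84; e = 85 − 84 = 1
SSE = 0.25 + 4 + 9 + 4 + 2.25 + 1 + 1 = 21.5
s = √(21.5/5) = √4.3 ≈ 2.07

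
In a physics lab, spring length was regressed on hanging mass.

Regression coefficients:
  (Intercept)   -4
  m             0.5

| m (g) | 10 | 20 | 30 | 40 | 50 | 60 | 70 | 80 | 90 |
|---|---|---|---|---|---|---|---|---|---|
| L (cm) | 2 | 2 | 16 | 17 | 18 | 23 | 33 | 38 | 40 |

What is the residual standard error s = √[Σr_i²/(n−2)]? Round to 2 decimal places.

s = 3.16

m=10: ŷ = -4 + 0.5·10 = 1; r = 2 − 1 = 1
m=20: ŷ = -4 + 0.5·20 = 6; r = 2 − 6 = -4
m=30: ŷ = -4 + 0.5·30 = 11; r = 16 − 11 = 5
m=40: ŷ = -4 + 0.5·40 = 16; r = 17 − 16 = 1
m=50: ŷ = -4 + 0.5·50 = 21; r = 18 − 21 = -3
m=60: ŷ = -4 + 0.5·60 = 26; r = 23 − 26 = -3
m=70: ŷ = -4 + 0.5·70 = 31; r = 33 − 31 = 2
m=80: ŷ = -4 + 0.5·80 = 36; r = 38 − 36 = 2
m=90: ŷ = -4 + 0.5·90 = 41; r = 40 − 41 = -1
SSE = 1 + 16 + 25 + 1 + 9 + 9 + 4 + 4 + 1 = 70
s = √(70/7) = √10 ≈ 3.16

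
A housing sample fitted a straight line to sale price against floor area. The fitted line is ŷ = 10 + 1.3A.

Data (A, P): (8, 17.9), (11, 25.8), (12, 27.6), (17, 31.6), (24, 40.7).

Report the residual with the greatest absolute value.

r = -2.5

A=8: ŷ = 10 + 1.3·8 = 20.4; r = 17.9 − 20.4 = -2.5
A=11: ŷ = 10 + 1.3·11 = 24.3; r = 25.8 − 24.3 = 1.5
A=12: ŷ = 10 + 1.3·12 = 25.6; r = 27.6 − 25.6 = 2
A=17: ŷ = 10 + 1.3·17 = 32.1; r = 31.6 − 32.1 = -0.5
A=24: ŷ = 10 + 1.3·24 = 41.2; r = 40.7 − 41.2 = -0.5
Largest |r| is 2.5 at A = 8, residual -2.5.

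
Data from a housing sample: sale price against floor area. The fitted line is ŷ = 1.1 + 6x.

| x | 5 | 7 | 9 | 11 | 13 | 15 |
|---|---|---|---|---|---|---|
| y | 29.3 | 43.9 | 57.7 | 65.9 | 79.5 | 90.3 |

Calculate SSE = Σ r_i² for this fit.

SSE = 12.88

x=5: ŷ = 1.1 + 6·5 = 31.1; r = 29.3 − 31.1 = -1.8
x=7: ŷ = 1.1 + 6·7 = 43.1; r = 43.9 − 43.1 = 0.8
x=9: ŷ = 1.1 + 6·9 = 55.1; r = 57.7 − 55.1 = 2.6
x=11: ŷ = 1.1 + 6·11 = 67.1; r = 65.9 − 67.1 = -1.2
x=13: ŷ = 1.1 + 6·13 = 79.1; r = 79.5 − 79.1 = 0.4
x=15: ŷ = 1.1 + 6·15 = 91.1; r = 90.3 − 91.1 = -0.8
SSE = 3.24 + 0.64 + 6.76 + 1.44 + 0.16 + 0.64 = 12.88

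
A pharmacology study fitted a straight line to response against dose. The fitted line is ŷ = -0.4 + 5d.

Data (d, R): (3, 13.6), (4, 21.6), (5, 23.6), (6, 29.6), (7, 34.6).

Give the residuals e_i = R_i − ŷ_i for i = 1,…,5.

d=3: ŷ = -0.4 + 5·3 = 14.6; e = 13.6 − 14.6 = -1
d=4: ŷ = -0.4 + 5·4 = 19.6; e = 21.6 − 19.6 = 2
d=5: ŷ = -0.4 + 5·5 = 24.6; e = 23.6 − 24.6 = -1
d=6: ŷ = -0.4 + 5·6 = 29.6; e = 29.6 − 29.6 = 0
d=7: ŷ = -0.4 + 5·7 = 34.6; e = 34.6 − 34.6 = 0

-1, 2, -1, 0, 0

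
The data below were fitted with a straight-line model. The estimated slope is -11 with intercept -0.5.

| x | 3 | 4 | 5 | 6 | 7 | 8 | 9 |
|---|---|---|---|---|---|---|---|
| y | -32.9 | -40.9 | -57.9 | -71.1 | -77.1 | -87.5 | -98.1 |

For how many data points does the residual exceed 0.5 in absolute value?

6

x=3: ŷ = -0.5 − 11·3 = -33.5; e = -32.9 − (-33.5) = 0.6
x=4: ŷ = -0.5 − 11·4 = -44.5; e = -40.9 − (-44.5) = 3.6
x=5: ŷ = -0.5 − 11·5 = -55.5; e = -57.9 − (-55.5) = -2.4
x=6: ŷ = -0.5 − 11·6 = -66.5; e = -71.1 − (-66.5) = -4.6
x=7: ŷ = -0.5 − 11·7 = -77.5; e = -77.1 − (-77.5) = 0.4
x=8: ŷ = -0.5 − 11·8 = -88.5; e = -87.5 − (-88.5) = 1
x=9: ŷ = -0.5 − 11·9 = -99.5; e = -98.1 − (-99.5) = 1.4
|e| > 0.5: x=3 (|e|=0.6), x=4 (|e|=3.6), x=5 (|e|=2.4), x=6 (|e|=4.6), x=8 (|e|=1), x=9 (|e|=1.4) → 6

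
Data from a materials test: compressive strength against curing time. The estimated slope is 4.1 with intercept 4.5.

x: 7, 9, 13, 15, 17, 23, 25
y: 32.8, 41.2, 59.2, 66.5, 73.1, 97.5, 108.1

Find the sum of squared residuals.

SSE = 6.52

x=7: ŷ = 4.5 + 4.1·7 = 33.2; r = 32.8 − 33.2 = -0.4
x=9: ŷ = 4.5 + 4.1·9 = 41.4; r = 41.2 − 41.4 = -0.2
x=13: ŷ = 4.5 + 4.1·13 = 57.8; r = 59.2 − 57.8 = 1.4
x=15: ŷ = 4.5 + 4.1·15 = 66; r = 66.5 − 66 = 0.5
x=17: ŷ = 4.5 + 4.1·17 = 74.2; r = 73.1 − 74.2 = -1.1
x=23: ŷ = 4.5 + 4.1·23 = 98.8; r = 97.5 − 98.8 = -1.3
x=25: ŷ = 4.5 + 4.1·25 = 107; r = 108.1 − 107 = 1.1
SSE = 0.16 + 0.04 + 1.96 + 0.25 + 1.21 + 1.69 + 1.21 = 6.52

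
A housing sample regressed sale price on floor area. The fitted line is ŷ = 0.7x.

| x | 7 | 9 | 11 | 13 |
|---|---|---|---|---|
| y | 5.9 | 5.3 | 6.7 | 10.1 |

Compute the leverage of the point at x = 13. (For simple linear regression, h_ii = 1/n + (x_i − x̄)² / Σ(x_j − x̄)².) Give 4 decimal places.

h = 0.7000

x̄ = (7 + 9 + 11 + 13)/4 = 10
Σ(x − x̄)² = 9 + 1 + 1 + 9 = 20
h = 1/4 + (3)²/20 = 0.25 + 0.45 = 0.7000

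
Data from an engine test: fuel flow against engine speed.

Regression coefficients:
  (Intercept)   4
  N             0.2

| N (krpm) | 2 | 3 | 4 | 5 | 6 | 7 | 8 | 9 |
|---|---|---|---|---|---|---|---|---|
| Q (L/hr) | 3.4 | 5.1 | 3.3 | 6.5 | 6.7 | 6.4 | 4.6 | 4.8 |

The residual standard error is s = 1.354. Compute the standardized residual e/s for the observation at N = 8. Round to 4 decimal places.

Q̂ = 4 + 0.2·8 = 5.6
e = 4.6 − 5.6 = -1
e/s = -1 / 1.354 = -0.7386

-0.7386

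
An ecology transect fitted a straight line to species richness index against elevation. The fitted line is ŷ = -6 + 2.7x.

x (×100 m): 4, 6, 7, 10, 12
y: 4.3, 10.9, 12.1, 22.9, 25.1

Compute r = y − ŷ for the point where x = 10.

ŷ = -6 + 2.7·10 = 21
r = 22.9 − 21 = 1.9

r = 1.9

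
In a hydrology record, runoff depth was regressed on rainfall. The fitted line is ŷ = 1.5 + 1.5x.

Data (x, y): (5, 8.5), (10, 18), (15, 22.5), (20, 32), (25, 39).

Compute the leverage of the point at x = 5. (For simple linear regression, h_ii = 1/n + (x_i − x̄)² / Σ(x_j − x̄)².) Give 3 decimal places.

x̄ = (5 + 10 + 15 + 20 + 25)/5 = 15
Σ(x − x̄)² = 100 + 25 + 0 + 25 + 100 = 250
h = 1/5 + (-10)²/250 = 0.2 + 0.4 = 0.600

h = 0.600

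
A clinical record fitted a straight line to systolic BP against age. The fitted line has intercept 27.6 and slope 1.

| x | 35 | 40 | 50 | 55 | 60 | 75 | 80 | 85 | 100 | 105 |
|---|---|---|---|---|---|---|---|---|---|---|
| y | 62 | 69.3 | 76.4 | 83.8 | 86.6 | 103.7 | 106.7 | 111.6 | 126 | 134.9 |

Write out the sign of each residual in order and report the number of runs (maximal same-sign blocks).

8 runs

x=35: ŷ = 27.6 + 35 = 62.6; r = 62 − 62.6 = -0.6
x=40: ŷ = 27.6 + 40 = 67.6; r = 69.3 − 67.6 = 1.7
x=50: ŷ = 27.6 + 50 = 77.6; r = 76.4 − 77.6 = -1.2
x=55: ŷ = 27.6 + 55 = 82.6; r = 83.8 − 82.6 = 1.2
x=60: ŷ = 27.6 + 60 = 87.6; r = 86.6 − 87.6 = -1
x=75: ŷ = 27.6 + 75 = 102.6; r = 103.7 − 102.6 = 1.1
x=80: ŷ = 27.6 + 80 = 107.6; r = 106.7 − 107.6 = -0.9
x=85: ŷ = 27.6 + 85 = 112.6; r = 111.6 − 112.6 = -1
x=100: ŷ = 27.6 + 100 = 127.6; r = 126 − 127.6 = -1.6
x=105: ŷ = 27.6 + 105 = 132.6; r = 134.9 − 132.6 = 2.3
Signs: − + − + − + − − − +
Runs: −×1, +×1, −×1, +×1, −×1, +×1, −×3, +×1 → 8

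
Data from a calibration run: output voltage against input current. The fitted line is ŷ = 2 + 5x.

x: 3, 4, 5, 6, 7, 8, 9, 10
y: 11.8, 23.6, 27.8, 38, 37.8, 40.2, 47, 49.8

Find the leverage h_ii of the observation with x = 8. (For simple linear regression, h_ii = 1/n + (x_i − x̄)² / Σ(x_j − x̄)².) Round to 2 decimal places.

h = 0.18

x̄ = (3 + 4 + 5 + 6 + 7 + 8 + 9 + 10)/8 = 6.5
Σ(x − x̄)² = 12.25 + 6.25 + 2.25 + 0.25 + 0.25 + 2.25 + 6.25 + 12.25 = 42
h = 1/8 + (1.5)²/42 = 0.125 + 0.0535714 = 0.18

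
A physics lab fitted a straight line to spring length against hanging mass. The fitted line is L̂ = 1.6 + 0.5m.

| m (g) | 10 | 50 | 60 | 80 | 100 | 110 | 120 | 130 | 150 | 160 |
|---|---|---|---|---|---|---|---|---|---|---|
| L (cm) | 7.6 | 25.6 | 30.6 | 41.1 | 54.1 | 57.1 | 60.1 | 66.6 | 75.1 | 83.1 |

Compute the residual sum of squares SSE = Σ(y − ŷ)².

m=10: L̂ = 1.6 + 0.5·10 = 6.6; r = 7.6 − 6.6 = 1
m=50: L̂ = 1.6 + 0.5·50 = 26.6; r = 25.6 − 26.6 = -1
m=60: L̂ = 1.6 + 0.5·60 = 31.6; r = 30.6 − 31.6 = -1
m=80: L̂ = 1.6 + 0.5·80 = 41.6; r = 41.1 − 41.6 = -0.5
m=100: L̂ = 1.6 + 0.5·100 = 51.6; r = 54.1 − 51.6 = 2.5
m=110: L̂ = 1.6 + 0.5·110 = 56.6; r = 57.1 − 56.6 = 0.5
m=120: L̂ = 1.6 + 0.5·120 = 61.6; r = 60.1 − 61.6 = -1.5
m=130: L̂ = 1.6 + 0.5·130 = 66.6; r = 66.6 − 66.6 = 0
m=150: L̂ = 1.6 + 0.5·150 = 76.6; r = 75.1 − 76.6 = -1.5
m=160: L̂ = 1.6 + 0.5·160 = 81.6; r = 83.1 − 81.6 = 1.5
SSE = 1 + 1 + 1 + 0.25 + 6.25 + 0.25 + 2.25 + 0 + 2.25 + 2.25 = 16.5

SSE = 16.5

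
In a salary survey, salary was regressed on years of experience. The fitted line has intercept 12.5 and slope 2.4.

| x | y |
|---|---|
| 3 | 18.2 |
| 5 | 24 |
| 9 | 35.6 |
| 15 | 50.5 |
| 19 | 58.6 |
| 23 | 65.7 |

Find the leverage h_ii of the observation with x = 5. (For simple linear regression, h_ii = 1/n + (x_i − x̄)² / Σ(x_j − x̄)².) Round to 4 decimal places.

x̄ = (3 + 5 + 9 + 15 + 19 + 23)/6 = 12.3333
Σ(x − x̄)² = 87.1111 + 53.7778 + 11.1111 + 7.11111 + 44.4444 + 113.778 = 317.333
h = 1/6 + (-7.33333)²/317.333 = 0.166667 + 0.169468 = 0.3361

h = 0.3361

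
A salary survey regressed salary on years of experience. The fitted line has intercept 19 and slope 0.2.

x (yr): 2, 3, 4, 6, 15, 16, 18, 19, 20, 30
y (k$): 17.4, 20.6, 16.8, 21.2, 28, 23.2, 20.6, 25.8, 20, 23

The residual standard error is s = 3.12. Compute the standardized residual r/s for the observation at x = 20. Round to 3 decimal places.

-0.962

ŷ = 19 + 0.2·20 = 23
r = 20 − 23 = -3
r/s = -3 / 3.12 = -0.962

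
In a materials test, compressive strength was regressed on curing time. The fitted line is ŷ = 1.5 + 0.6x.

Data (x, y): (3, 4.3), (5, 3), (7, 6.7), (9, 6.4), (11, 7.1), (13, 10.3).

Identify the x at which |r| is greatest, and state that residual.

x = 5, r = -1.5

x=3: ŷ = 1.5 + 0.6·3 = 3.3; r = 4.3 − 3.3 = 1
x=5: ŷ = 1.5 + 0.6·5 = 4.5; r = 3 − 4.5 = -1.5
x=7: ŷ = 1.5 + 0.6·7 = 5.7; r = 6.7 − 5.7 = 1
x=9: ŷ = 1.5 + 0.6·9 = 6.9; r = 6.4 − 6.9 = -0.5
x=11: ŷ = 1.5 + 0.6·11 = 8.1; r = 7.1 − 8.1 = -1
x=13: ŷ = 1.5 + 0.6·13 = 9.3; r = 10.3 − 9.3 = 1
Largest |r| is 1.5 at x = 5, residual -1.5.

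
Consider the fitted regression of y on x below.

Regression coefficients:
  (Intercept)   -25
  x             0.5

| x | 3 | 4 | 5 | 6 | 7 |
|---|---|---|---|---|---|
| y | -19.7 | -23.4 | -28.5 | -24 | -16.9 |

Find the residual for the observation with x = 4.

ŷ = -25 + 0.5·4 = -23
r = -23.4 − (-23) = -0.4

r = -0.4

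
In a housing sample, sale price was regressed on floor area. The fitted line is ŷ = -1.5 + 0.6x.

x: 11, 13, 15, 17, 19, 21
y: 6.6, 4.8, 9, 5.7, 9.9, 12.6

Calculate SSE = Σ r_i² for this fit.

SSE = 18

x=11: ŷ = -1.5 + 0.6·11 = 5.1; r = 6.6 − 5.1 = 1.5
x=13: ŷ = -1.5 + 0.6·13 = 6.3; r = 4.8 − 6.3 = -1.5
x=15: ŷ = -1.5 + 0.6·15 = 7.5; r = 9 − 7.5 = 1.5
x=17: ŷ = -1.5 + 0.6·17 = 8.7; r = 5.7 − 8.7 = -3
x=19: ŷ = -1.5 + 0.6·19 = 9.9; r = 9.9 − 9.9 = 0
x=21: ŷ = -1.5 + 0.6·21 = 11.1; r = 12.6 − 11.1 = 1.5
SSE = 2.25 + 2.25 + 2.25 + 9 + 0 + 2.25 = 18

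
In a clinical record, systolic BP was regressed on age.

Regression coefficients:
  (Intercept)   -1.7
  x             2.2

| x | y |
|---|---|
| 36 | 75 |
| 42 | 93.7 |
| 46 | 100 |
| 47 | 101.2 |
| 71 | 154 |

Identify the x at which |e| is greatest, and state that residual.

x=36: ŷ = -1.7 + 2.2·36 = 77.5; e = 75 − 77.5 = -2.5
x=42: ŷ = -1.7 + 2.2·42 = 90.7; e = 93.7 − 90.7 = 3
x=46: ŷ = -1.7 + 2.2·46 = 99.5; e = 100 − 99.5 = 0.5
x=47: ŷ = -1.7 + 2.2·47 = 101.7; e = 101.2 − 101.7 = -0.5
x=71: ŷ = -1.7 + 2.2·71 = 154.5; e = 154 − 154.5 = -0.5
Largest |e| is 3 at x = 42, residual 3.

x = 42, e = 3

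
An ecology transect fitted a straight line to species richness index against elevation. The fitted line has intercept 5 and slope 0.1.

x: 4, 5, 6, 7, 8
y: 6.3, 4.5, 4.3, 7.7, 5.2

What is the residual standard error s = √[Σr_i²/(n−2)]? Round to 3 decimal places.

x=4: ŷ = 5 + 0.1·4 = 5.4; r = 6.3 − 5.4 = 0.9
x=5: ŷ = 5 + 0.1·5 = 5.5; r = 4.5 − 5.5 = -1
x=6: ŷ = 5 + 0.1·6 = 5.6; r = 4.3 − 5.6 = -1.3
x=7: ŷ = 5 + 0.1·7 = 5.7; r = 7.7 − 5.7 = 2
x=8: ŷ = 5 + 0.1·8 = 5.8; r = 5.2 − 5.8 = -0.6
SSE = 0.81 + 1 + 1.69 + 4 + 0.36 = 7.86
s = √(7.86/3) = √2.62 ≈ 1.619

s = 1.619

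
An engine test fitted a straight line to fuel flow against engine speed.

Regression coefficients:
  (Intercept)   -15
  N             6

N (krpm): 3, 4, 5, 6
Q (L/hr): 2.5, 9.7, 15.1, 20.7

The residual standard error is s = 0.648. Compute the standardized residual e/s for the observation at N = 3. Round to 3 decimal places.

Q̂ = -15 + 6·3 = 3
e = 2.5 − 3 = -0.5
e/s = -0.5 / 0.648 = -0.772

-0.772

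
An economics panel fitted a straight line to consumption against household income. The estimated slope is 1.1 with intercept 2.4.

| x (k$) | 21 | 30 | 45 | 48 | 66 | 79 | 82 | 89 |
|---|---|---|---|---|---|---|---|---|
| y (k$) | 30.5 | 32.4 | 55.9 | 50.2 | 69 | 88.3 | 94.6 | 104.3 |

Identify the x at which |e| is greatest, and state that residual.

x = 66, e = -6

x=21: ŷ = 2.4 + 1.1·21 = 25.5; e = 30.5 − 25.5 = 5
x=30: ŷ = 2.4 + 1.1·30 = 35.4; e = 32.4 − 35.4 = -3
x=45: ŷ = 2.4 + 1.1·45 = 51.9; e = 55.9 − 51.9 = 4
x=48: ŷ = 2.4 + 1.1·48 = 55.2; e = 50.2 − 55.2 = -5
x=66: ŷ = 2.4 + 1.1·66 = 75; e = 69 − 75 = -6
x=79: ŷ = 2.4 + 1.1·79 = 89.3; e = 88.3 − 89.3 = -1
x=82: ŷ = 2.4 + 1.1·82 = 92.6; e = 94.6 − 92.6 = 2
x=89: ŷ = 2.4 + 1.1·89 = 100.3; e = 104.3 − 100.3 = 4
Largest |e| is 6 at x = 66, residual -6.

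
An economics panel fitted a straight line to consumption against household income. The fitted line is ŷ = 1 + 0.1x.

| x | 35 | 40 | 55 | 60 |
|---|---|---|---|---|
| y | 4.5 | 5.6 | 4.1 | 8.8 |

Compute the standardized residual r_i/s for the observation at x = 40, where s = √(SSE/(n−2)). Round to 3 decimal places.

x=35: ŷ = 1 + 0.1·35 = 4.5; r = 4.5 − 4.5 = 0
x=40: ŷ = 1 + 0.1·40 = 5; r = 5.6 − 5 = 0.6
x=55: ŷ = 1 + 0.1·55 = 6.5; r = 4.1 − 6.5 = -2.4
x=60: ŷ = 1 + 0.1·60 = 7; r = 8.8 − 7 = 1.8
SSE = 0 + 0.36 + 5.76 + 3.24 = 9.36
s = √(9.36/2) = 2.16333
r/s = 0.6 / 2.16333 = 0.277

0.277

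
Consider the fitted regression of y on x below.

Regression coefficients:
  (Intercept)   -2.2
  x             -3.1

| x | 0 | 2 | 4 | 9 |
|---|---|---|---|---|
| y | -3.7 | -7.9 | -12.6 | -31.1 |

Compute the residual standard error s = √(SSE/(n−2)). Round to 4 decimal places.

s = 1.9365

x=0: ŷ = -2.2 − 3.1·0 = -2.2; r = -3.7 − (-2.2) = -1.5
x=2: ŷ = -2.2 − 3.1·2 = -8.4; r = -7.9 − (-8.4) = 0.5
x=4: ŷ = -2.2 − 3.1·4 = -14.6; r = -12.6 − (-14.6) = 2
x=9: ŷ = -2.2 − 3.1·9 = -30.1; r = -31.1 − (-30.1) = -1
SSE = 2.25 + 0.25 + 4 + 1 = 7.5
s = √(7.5/2) = √3.75 ≈ 1.9365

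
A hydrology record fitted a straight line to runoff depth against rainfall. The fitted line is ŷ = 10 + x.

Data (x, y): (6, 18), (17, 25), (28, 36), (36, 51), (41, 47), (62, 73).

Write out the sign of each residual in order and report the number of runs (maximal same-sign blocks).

5 runs

x=6: ŷ = 10 + 6 = 16; e = 18 − 16 = 2
x=17: ŷ = 10 + 17 = 27; e = 25 − 27 = -2
x=28: ŷ = 10 + 28 = 38; e = 36 − 38 = -2
x=36: ŷ = 10 + 36 = 46; e = 51 − 46 = 5
x=41: ŷ = 10 + 41 = 51; e = 47 − 51 = -4
x=62: ŷ = 10 + 62 = 72; e = 73 − 72 = 1
Signs: + − − + − +
Runs: +×1, −×2, +×1, −×1, +×1 → 5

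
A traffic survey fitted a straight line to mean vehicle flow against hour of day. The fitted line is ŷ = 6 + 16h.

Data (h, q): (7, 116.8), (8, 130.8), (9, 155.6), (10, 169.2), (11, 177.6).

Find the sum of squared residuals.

SSE = 72.64

h=7: ŷ = 6 + 16·7 = 118; e = 116.8 − 118 = -1.2
h=8: ŷ = 6 + 16·8 = 134; e = 130.8 − 134 = -3.2
h=9: ŷ = 6 + 16·9 = 150; e = 155.6 − 150 = 5.6
h=10: ŷ = 6 + 16·10 = 166; e = 169.2 − 166 = 3.2
h=11: ŷ = 6 + 16·11 = 182; e = 177.6 − 182 = -4.4
SSE = 1.44 + 10.24 + 31.36 + 10.24 + 19.36 = 72.64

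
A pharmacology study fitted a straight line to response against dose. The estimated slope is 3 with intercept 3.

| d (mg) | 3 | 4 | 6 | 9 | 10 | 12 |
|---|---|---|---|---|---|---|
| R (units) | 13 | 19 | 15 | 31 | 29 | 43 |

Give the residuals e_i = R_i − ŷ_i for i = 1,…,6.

d=3: ŷ = 3 + 3·3 = 12; e = 13 − 12 = 1
d=4: ŷ = 3 + 3·4 = 15; e = 19 − 15 = 4
d=6: ŷ = 3 + 3·6 = 21; e = 15 − 21 = -6
d=9: ŷ = 3 + 3·9 = 30; e = 31 − 30 = 1
d=10: ŷ = 3 + 3·10 = 33; e = 29 − 33 = -4
d=12: ŷ = 3 + 3·12 = 39; e = 43 − 39 = 4

1, 4, -6, 1, -4, 4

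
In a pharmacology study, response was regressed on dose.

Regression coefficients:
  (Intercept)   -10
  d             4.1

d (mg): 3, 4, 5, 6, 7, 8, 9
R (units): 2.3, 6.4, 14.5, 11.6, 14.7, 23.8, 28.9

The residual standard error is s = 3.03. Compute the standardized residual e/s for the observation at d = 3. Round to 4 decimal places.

R̂ = -10 + 4.1·3 = 2.3
e = 2.3 − 2.3 = 0
e/s = 0 / 3.03 = 0.0000

0.0000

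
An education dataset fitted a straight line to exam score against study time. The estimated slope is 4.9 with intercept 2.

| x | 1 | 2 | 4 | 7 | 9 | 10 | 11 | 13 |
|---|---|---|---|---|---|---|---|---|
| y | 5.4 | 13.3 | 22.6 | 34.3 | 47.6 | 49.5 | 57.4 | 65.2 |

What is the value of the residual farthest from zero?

r = -2

x=1: ŷ = 2 + 4.9·1 = 6.9; r = 5.4 − 6.9 = -1.5
x=2: ŷ = 2 + 4.9·2 = 11.8; r = 13.3 − 11.8 = 1.5
x=4: ŷ = 2 + 4.9·4 = 21.6; r = 22.6 − 21.6 = 1
x=7: ŷ = 2 + 4.9·7 = 36.3; r = 34.3 − 36.3 = -2
x=9: ŷ = 2 + 4.9·9 = 46.1; r = 47.6 − 46.1 = 1.5
x=10: ŷ = 2 + 4.9·10 = 51; r = 49.5 − 51 = -1.5
x=11: ŷ = 2 + 4.9·11 = 55.9; r = 57.4 − 55.9 = 1.5
x=13: ŷ = 2 + 4.9·13 = 65.7; r = 65.2 − 65.7 = -0.5
Largest |r| is 2 at x = 7, residual -2.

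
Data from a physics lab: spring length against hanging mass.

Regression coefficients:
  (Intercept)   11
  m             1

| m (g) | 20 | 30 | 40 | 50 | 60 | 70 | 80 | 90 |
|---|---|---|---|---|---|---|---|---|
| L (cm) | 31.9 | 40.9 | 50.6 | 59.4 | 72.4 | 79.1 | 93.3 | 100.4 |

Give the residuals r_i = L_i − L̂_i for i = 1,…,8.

0.9, -0.1, -0.4, -1.6, 1.4, -1.9, 2.3, -0.6

m=20: L̂ = 11 + 20 = 31; r = 31.9 − 31 = 0.9
m=30: L̂ = 11 + 30 = 41; r = 40.9 − 41 = -0.1
m=40: L̂ = 11 + 40 = 51; r = 50.6 − 51 = -0.4
m=50: L̂ = 11 + 50 = 61; r = 59.4 − 61 = -1.6
m=60: L̂ = 11 + 60 = 71; r = 72.4 − 71 = 1.4
m=70: L̂ = 11 + 70 = 81; r = 79.1 − 81 = -1.9
m=80: L̂ = 11 + 80 = 91; r = 93.3 − 91 = 2.3
m=90: L̂ = 11 + 90 = 101; r = 100.4 − 101 = -0.6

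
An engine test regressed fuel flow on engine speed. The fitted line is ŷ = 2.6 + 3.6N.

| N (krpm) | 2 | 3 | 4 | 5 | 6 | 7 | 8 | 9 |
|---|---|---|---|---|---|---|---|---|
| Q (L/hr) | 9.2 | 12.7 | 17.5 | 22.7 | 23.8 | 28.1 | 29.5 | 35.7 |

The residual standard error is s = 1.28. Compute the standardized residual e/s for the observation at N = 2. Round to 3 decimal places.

-0.469

ŷ = 2.6 + 3.6·2 = 9.8
e = 9.2 − 9.8 = -0.6
e/s = -0.6 / 1.28 = -0.469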